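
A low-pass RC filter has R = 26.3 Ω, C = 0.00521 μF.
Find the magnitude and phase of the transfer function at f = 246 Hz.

Step 1 — Angular frequency: ω = 2π·246 = 1546 rad/s.
Step 2 — Transfer function: H(jω) = 1/(1 + jωRC).
Step 3 — Denominator: 1 + jωRC = 1 + j·1546·26.3·5.21e-09 = 1 + j0.0002118.
Step 4 — H = 1 - j0.0002118.
Step 5 — Magnitude: |H| = 1 (-0.0 dB); phase: φ = -0.0°.

|H| = 1 (-0.0 dB), φ = -0.0°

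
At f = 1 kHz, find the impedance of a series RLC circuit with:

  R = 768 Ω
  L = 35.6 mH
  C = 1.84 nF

Step 1 — Angular frequency: ω = 2π·f = 2π·1000 = 6283 rad/s.
Step 2 — Component impedances:
  R: Z = R = 768 Ω
  L: Z = jωL = j·6283·0.0356 = 0 + j223.7 Ω
  C: Z = 1/(jωC) = -j/(ω·C) = 0 - j8.65e+04 Ω
Step 3 — Series combination: Z_total = R + L + C = 768 - j8.627e+04 Ω = 8.628e+04∠-89.5° Ω.

Z = 768 - j8.627e+04 Ω = 8.628e+04∠-89.5° Ω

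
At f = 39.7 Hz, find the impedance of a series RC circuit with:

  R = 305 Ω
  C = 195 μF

Step 1 — Angular frequency: ω = 2π·f = 2π·39.7 = 249.4 rad/s.
Step 2 — Component impedances:
  R: Z = R = 305 Ω
  C: Z = 1/(jωC) = -j/(ω·C) = 0 - j20.56 Ω
Step 3 — Series combination: Z_total = R + C = 305 - j20.56 Ω = 305.7∠-3.9° Ω.

Z = 305 - j20.56 Ω = 305.7∠-3.9° Ω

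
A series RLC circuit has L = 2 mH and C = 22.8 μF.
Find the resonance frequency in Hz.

Step 1 — Resonance condition Im(Z)=0 gives ω₀ = 1/√(LC).
Step 2 — ω₀ = 1/√(0.002·2.28e-05) = 4683 rad/s.
Step 3 — f₀ = ω₀/(2π) = 745.3 Hz.

f₀ = 745.3 Hz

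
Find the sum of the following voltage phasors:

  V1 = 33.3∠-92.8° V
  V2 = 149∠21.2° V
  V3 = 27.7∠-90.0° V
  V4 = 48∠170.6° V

Step 1 — Convert each phasor to rectangular form:
  V1 = 33.3·(cos(-92.8°) + j·sin(-92.8°)) = -1.627 - j33.26 V
  V2 = 149·(cos(21.2°) + j·sin(21.2°)) = 138.9 + j53.88 V
  V3 = 27.7·(cos(-90.0°) + j·sin(-90.0°)) = 0 - j27.7 V
  V4 = 48·(cos(170.6°) + j·sin(170.6°)) = -47.36 + j7.84 V
Step 2 — Sum components: V_total = 89.93 + j0.7615 V.
Step 3 — Convert to polar: |V_total| = 89.94 V, ∠V_total = 0.5°.

V_total = 89.94∠0.5° V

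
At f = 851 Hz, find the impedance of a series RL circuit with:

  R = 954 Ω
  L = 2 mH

Step 1 — Angular frequency: ω = 2π·f = 2π·851 = 5347 rad/s.
Step 2 — Component impedances:
  R: Z = R = 954 Ω
  L: Z = jωL = j·5347·0.002 = 0 + j10.69 Ω
Step 3 — Series combination: Z_total = R + L = 954 + j10.69 Ω = 954.1∠0.6° Ω.

Z = 954 + j10.69 Ω = 954.1∠0.6° Ω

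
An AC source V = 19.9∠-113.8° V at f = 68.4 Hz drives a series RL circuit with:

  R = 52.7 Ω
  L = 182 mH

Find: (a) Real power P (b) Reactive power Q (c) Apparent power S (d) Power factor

Step 1 — Angular frequency: ω = 2π·f = 2π·68.4 = 429.8 rad/s.
Step 2 — Component impedances:
  R: Z = R = 52.7 Ω
  L: Z = jωL = j·429.8·0.182 = 0 + j78.22 Ω
Step 3 — Series combination: Z_total = R + L = 52.7 + j78.22 Ω = 94.32∠56.0° Ω.
Step 4 — Source phasor: V = 19.9∠-113.8° V = -8.031 - j18.21 V.
Step 5 — Current: I = V / Z = -0.2077 - j0.03726 A = 0.211∠-169.8° A.
Step 6 — Complex power: S = V·I* = 2.346 + j3.482 VA.
Step 7 — Real power: P = Re(S) = 2.346 W.
Step 8 — Reactive power: Q = Im(S) = 3.482 VAR.
Step 9 — Apparent power: |S| = 4.199 VA.
Step 10 — Power factor: PF = P/|S| = 0.5588 (lagging).

(a) P = 2.346 W  (b) Q = 3.482 VAR  (c) S = 4.199 VA  (d) PF = 0.5588 (lagging)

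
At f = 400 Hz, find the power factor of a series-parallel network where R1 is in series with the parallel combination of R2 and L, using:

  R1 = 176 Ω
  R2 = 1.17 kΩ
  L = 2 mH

Step 1 — Angular frequency: ω = 2π·f = 2π·400 = 2513 rad/s.
Step 2 — Component impedances:
  R1: Z = R = 176 Ω
  R2: Z = R = 1170 Ω
  L: Z = jωL = j·2513·0.002 = 0 + j5.027 Ω
Step 3 — Parallel branch: R2 || L = 1/(1/R2 + 1/L) = 0.02159 + j5.026 Ω.
Step 4 — Series with R1: Z_total = R1 + (R2 || L) = 176 + j5.026 Ω = 176.1∠1.6° Ω.
Step 5 — Power factor: PF = cos(φ) = Re(Z)/|Z| = 176.02/176.09 = 0.9996.
Step 6 — Type: Im(Z) = 5.026 ⇒ lagging (phase φ = 1.6°).

PF = 0.9996 (lagging, φ = 1.6°)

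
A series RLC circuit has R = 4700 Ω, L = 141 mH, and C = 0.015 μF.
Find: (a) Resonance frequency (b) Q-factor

Step 1 — Resonance condition Im(Z)=0 gives ω₀ = 1/√(LC).
Step 2 — ω₀ = 1/√(0.141·1.5e-08) = 2.174e+04 rad/s.
Step 3 — f₀ = ω₀/(2π) = 3461 Hz.
Step 4 — Series Q: Q = ω₀L/R = 2.174e+04·0.141/4700 = 0.6523.

(a) f₀ = 3461 Hz  (b) Q = 0.6523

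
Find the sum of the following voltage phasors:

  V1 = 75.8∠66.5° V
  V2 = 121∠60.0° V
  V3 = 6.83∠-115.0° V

Step 1 — Convert each phasor to rectangular form:
  V1 = 75.8·(cos(66.5°) + j·sin(66.5°)) = 30.23 + j69.51 V
  V2 = 121·(cos(60.0°) + j·sin(60.0°)) = 60.5 + j104.8 V
  V3 = 6.83·(cos(-115.0°) + j·sin(-115.0°)) = -2.886 - j6.19 V
Step 2 — Sum components: V_total = 87.84 + j168.1 V.
Step 3 — Convert to polar: |V_total| = 189.7 V, ∠V_total = 62.4°.

V_total = 189.7∠62.4° V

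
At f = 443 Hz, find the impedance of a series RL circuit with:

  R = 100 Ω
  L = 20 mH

Step 1 — Angular frequency: ω = 2π·f = 2π·443 = 2783 rad/s.
Step 2 — Component impedances:
  R: Z = R = 100 Ω
  L: Z = jωL = j·2783·0.02 = 0 + j55.67 Ω
Step 3 — Series combination: Z_total = R + L = 100 + j55.67 Ω = 114.5∠29.1° Ω.

Z = 100 + j55.67 Ω = 114.5∠29.1° Ω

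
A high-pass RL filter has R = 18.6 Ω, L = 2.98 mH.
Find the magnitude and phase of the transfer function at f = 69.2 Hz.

Step 1 — Angular frequency: ω = 2π·69.2 = 434.8 rad/s.
Step 2 — Transfer function: H(jω) = jωL/(R + jωL).
Step 3 — Numerator jωL = j·1.296; denominator R + jωL = 18.6 + j1.296.
Step 4 — H = 0.004829 + j0.06932.
Step 5 — Magnitude: |H| = 0.06949 (-23.2 dB); phase: φ = 86.0°.

|H| = 0.06949 (-23.2 dB), φ = 86.0°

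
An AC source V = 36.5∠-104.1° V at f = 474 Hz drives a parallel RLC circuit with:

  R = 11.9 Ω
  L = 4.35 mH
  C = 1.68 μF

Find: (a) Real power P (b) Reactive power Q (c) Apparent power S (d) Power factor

Step 1 — Angular frequency: ω = 2π·f = 2π·474 = 2978 rad/s.
Step 2 — Component impedances:
  R: Z = R = 11.9 Ω
  L: Z = jωL = j·2978·0.00435 = 0 + j12.96 Ω
  C: Z = 1/(jωC) = -j/(ω·C) = 0 - j199.9 Ω
Step 3 — Parallel combination: 1/Z_total = 1/R + 1/L + 1/C; Z_total = 6.847 + j5.882 Ω = 9.027∠40.7° Ω.
Step 4 — Source phasor: V = 36.5∠-104.1° V = -8.892 - j35.4 V.
Step 5 — Current: I = V / Z = -3.303 - j2.333 A = 4.043∠-144.8° A.
Step 6 — Complex power: S = V·I* = 112 + j96.17 VA.
Step 7 — Real power: P = Re(S) = 112 W.
Step 8 — Reactive power: Q = Im(S) = 96.17 VAR.
Step 9 — Apparent power: |S| = 147.6 VA.
Step 10 — Power factor: PF = P/|S| = 0.7586 (lagging).

(a) P = 112 W  (b) Q = 96.17 VAR  (c) S = 147.6 VA  (d) PF = 0.7586 (lagging)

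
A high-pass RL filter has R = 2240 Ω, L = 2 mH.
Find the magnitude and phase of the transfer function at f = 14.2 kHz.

Step 1 — Angular frequency: ω = 2π·1.42e+04 = 8.922e+04 rad/s.
Step 2 — Transfer function: H(jω) = jωL/(R + jωL).
Step 3 — Numerator jωL = j·178.4; denominator R + jωL = 2240 + j178.4.
Step 4 — H = 0.006306 + j0.07916.
Step 5 — Magnitude: |H| = 0.07941 (-22.0 dB); phase: φ = 85.4°.

|H| = 0.07941 (-22.0 dB), φ = 85.4°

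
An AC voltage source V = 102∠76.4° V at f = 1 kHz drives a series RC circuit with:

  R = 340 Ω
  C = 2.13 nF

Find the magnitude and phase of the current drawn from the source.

Step 1 — Angular frequency: ω = 2π·f = 2π·1000 = 6283 rad/s.
Step 2 — Component impedances:
  R: Z = R = 340 Ω
  C: Z = 1/(jωC) = -j/(ω·C) = 0 - j7.472e+04 Ω
Step 3 — Series combination: Z_total = R + C = 340 - j7.472e+04 Ω = 7.472e+04∠-89.7° Ω.
Step 4 — Source phasor: V = 102∠76.4° V = 23.98 + j99.14 V.
Step 5 — Ohm's law: I = V / Z_total = (23.98 + j99.14) / (340 - j7.472e+04) = -0.001325 + j0.000327 A.
Step 6 — Convert to polar: |I| = 0.001365 A, ∠I = 166.1°.

I = 0.001365∠166.1° A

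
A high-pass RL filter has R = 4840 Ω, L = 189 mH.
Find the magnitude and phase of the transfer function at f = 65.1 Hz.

Step 1 — Angular frequency: ω = 2π·65.1 = 409 rad/s.
Step 2 — Transfer function: H(jω) = jωL/(R + jωL).
Step 3 — Numerator jωL = j·77.31; denominator R + jωL = 4840 + j77.31.
Step 4 — H = 0.0002551 + j0.01597.
Step 5 — Magnitude: |H| = 0.01597 (-35.9 dB); phase: φ = 89.1°.

|H| = 0.01597 (-35.9 dB), φ = 89.1°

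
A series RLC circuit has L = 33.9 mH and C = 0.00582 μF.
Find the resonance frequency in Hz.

Step 1 — Resonance condition Im(Z)=0 gives ω₀ = 1/√(LC).
Step 2 — ω₀ = 1/√(0.0339·5.82e-09) = 7.119e+04 rad/s.
Step 3 — f₀ = ω₀/(2π) = 1.133e+04 Hz.

f₀ = 1.133e+04 Hz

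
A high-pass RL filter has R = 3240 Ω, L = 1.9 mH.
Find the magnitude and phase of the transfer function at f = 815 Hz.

Step 1 — Angular frequency: ω = 2π·815 = 5121 rad/s.
Step 2 — Transfer function: H(jω) = jωL/(R + jωL).
Step 3 — Numerator jωL = j·9.73; denominator R + jωL = 3240 + j9.73.
Step 4 — H = 9.018e-06 + j0.003003.
Step 5 — Magnitude: |H| = 0.003003 (-50.4 dB); phase: φ = 89.8°.

|H| = 0.003003 (-50.4 dB), φ = 89.8°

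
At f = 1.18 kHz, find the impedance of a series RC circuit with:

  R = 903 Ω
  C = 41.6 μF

Step 1 — Angular frequency: ω = 2π·f = 2π·1180 = 7414 rad/s.
Step 2 — Component impedances:
  R: Z = R = 903 Ω
  C: Z = 1/(jωC) = -j/(ω·C) = 0 - j3.242 Ω
Step 3 — Series combination: Z_total = R + C = 903 - j3.242 Ω = 903∠-0.2° Ω.

Z = 903 - j3.242 Ω = 903∠-0.2° Ω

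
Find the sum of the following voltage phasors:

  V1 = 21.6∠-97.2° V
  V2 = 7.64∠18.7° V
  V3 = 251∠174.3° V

Step 1 — Convert each phasor to rectangular form:
  V1 = 21.6·(cos(-97.2°) + j·sin(-97.2°)) = -2.707 - j21.43 V
  V2 = 7.64·(cos(18.7°) + j·sin(18.7°)) = 7.237 + j2.449 V
  V3 = 251·(cos(174.3°) + j·sin(174.3°)) = -249.8 + j24.93 V
Step 2 — Sum components: V_total = -245.2 + j5.949 V.
Step 3 — Convert to polar: |V_total| = 245.3 V, ∠V_total = 178.6°.

V_total = 245.3∠178.6° V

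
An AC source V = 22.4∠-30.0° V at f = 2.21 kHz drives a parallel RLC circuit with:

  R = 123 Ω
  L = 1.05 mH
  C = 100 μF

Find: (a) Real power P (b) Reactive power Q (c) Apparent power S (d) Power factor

Step 1 — Angular frequency: ω = 2π·f = 2π·2210 = 1.389e+04 rad/s.
Step 2 — Component impedances:
  R: Z = R = 123 Ω
  L: Z = jωL = j·1.389e+04·0.00105 = 0 + j14.58 Ω
  C: Z = 1/(jωC) = -j/(ω·C) = 0 - j0.7202 Ω
Step 3 — Parallel combination: 1/Z_total = 1/R + 1/L + 1/C; Z_total = 0.004666 - j0.7575 Ω = 0.7576∠-89.6° Ω.
Step 4 — Source phasor: V = 22.4∠-30.0° V = 19.4 - j11.2 V.
Step 5 — Current: I = V / Z = 14.94 + j25.52 A = 29.57∠59.6° A.
Step 6 — Complex power: S = V·I* = 4.079 - j662.3 VA.
Step 7 — Real power: P = Re(S) = 4.079 W.
Step 8 — Reactive power: Q = Im(S) = -662.3 VAR.
Step 9 — Apparent power: |S| = 662.3 VA.
Step 10 — Power factor: PF = P/|S| = 0.006159 (leading).

(a) P = 4.079 W  (b) Q = -662.3 VAR  (c) S = 662.3 VA  (d) PF = 0.006159 (leading)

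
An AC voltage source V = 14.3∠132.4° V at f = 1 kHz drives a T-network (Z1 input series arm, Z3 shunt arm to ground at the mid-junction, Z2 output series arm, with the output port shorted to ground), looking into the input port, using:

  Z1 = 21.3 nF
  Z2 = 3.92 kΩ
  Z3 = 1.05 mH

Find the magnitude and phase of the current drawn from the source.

Step 1 — Angular frequency: ω = 2π·f = 2π·1000 = 6283 rad/s.
Step 2 — Component impedances:
  Z1: Z = 1/(jωC) = -j/(ω·C) = 0 - j7472 Ω
  Z2: Z = R = 3920 Ω
  Z3: Z = jωL = j·6283·0.00105 = 0 + j6.597 Ω
Step 3 — With the output port shorted to ground, the output series arm Z2 runs from the junction to ground; the shunt arm Z3 also runs from the junction to ground. They appear in parallel: Z3 || Z2 = 0.0111 + j6.597 Ω.
Step 4 — Series with input arm Z1: Z_in = Z1 + (Z3 || Z2) = 0.0111 - j7465 Ω = 7465∠-90.0° Ω.
Step 5 — Source phasor: V = 14.3∠132.4° V = -9.643 + j10.56 V.
Step 6 — Ohm's law: I = V / Z_total = (-9.643 + j10.56) / (0.0111 - j7465) = -0.001415 - j0.001292 A.
Step 7 — Convert to polar: |I| = 0.001915 A, ∠I = -137.6°.

I = 0.001915∠-137.6° A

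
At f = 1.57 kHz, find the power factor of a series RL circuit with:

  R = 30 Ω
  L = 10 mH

Step 1 — Angular frequency: ω = 2π·f = 2π·1570 = 9865 rad/s.
Step 2 — Component impedances:
  R: Z = R = 30 Ω
  L: Z = jωL = j·9865·0.01 = 0 + j98.65 Ω
Step 3 — Series combination: Z_total = R + L = 30 + j98.65 Ω = 103.1∠73.1° Ω.
Step 4 — Power factor: PF = cos(φ) = Re(Z)/|Z| = 30/103.1 = 0.291.
Step 5 — Type: Im(Z) = 98.65 ⇒ lagging (phase φ = 73.1°).

PF = 0.291 (lagging, φ = 73.1°)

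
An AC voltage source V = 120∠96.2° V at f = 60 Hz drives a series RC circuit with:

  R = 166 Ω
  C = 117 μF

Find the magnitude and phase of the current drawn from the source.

Step 1 — Angular frequency: ω = 2π·f = 2π·60 = 377 rad/s.
Step 2 — Component impedances:
  R: Z = R = 166 Ω
  C: Z = 1/(jωC) = -j/(ω·C) = 0 - j22.67 Ω
Step 3 — Series combination: Z_total = R + C = 166 - j22.67 Ω = 167.5∠-7.8° Ω.
Step 4 — Source phasor: V = 120∠96.2° V = -12.96 + j119.3 V.
Step 5 — Ohm's law: I = V / Z_total = (-12.96 + j119.3) / (166 - j22.67) = -0.173 + j0.695 A.
Step 6 — Convert to polar: |I| = 0.7162 A, ∠I = 104.0°.

I = 0.7162∠104.0° A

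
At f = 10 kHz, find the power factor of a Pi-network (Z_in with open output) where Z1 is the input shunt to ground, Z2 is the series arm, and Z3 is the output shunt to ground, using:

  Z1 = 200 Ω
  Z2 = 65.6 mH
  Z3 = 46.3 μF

Step 1 — Angular frequency: ω = 2π·f = 2π·1e+04 = 6.283e+04 rad/s.
Step 2 — Component impedances:
  Z1: Z = R = 200 Ω
  Z2: Z = jωL = j·6.283e+04·0.0656 = 0 + j4122 Ω
  Z3: Z = 1/(jωC) = -j/(ω·C) = 0 - j0.3437 Ω
Step 3 — With open output, the series arm Z2 and the output shunt Z3 appear in series to ground: Z2 + Z3 = 0 + j4121 Ω.
Step 4 — Parallel with input shunt Z1: Z_in = Z1 || (Z2 + Z3) = 199.5 + j9.683 Ω = 199.8∠2.8° Ω.
Step 5 — Power factor: PF = cos(φ) = Re(Z)/|Z| = 199.53/199.76 = 0.9988.
Step 6 — Type: Im(Z) = 9.683 ⇒ lagging (phase φ = 2.8°).

PF = 0.9988 (lagging, φ = 2.8°)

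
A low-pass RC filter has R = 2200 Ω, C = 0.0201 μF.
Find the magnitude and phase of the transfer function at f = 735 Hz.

Step 1 — Angular frequency: ω = 2π·735 = 4618 rad/s.
Step 2 — Transfer function: H(jω) = 1/(1 + jωRC).
Step 3 — Denominator: 1 + jωRC = 1 + j·4618·2200·2.01e-08 = 1 + j0.2042.
Step 4 — H = 0.96 - j0.196.
Step 5 — Magnitude: |H| = 0.9798 (-0.2 dB); phase: φ = -11.5°.

|H| = 0.9798 (-0.2 dB), φ = -11.5°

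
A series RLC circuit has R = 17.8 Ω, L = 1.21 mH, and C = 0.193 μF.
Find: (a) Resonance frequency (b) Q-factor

Step 1 — Resonance condition Im(Z)=0 gives ω₀ = 1/√(LC).
Step 2 — ω₀ = 1/√(0.00121·1.93e-07) = 6.544e+04 rad/s.
Step 3 — f₀ = ω₀/(2π) = 1.041e+04 Hz.
Step 4 — Series Q: Q = ω₀L/R = 6.544e+04·0.00121/17.8 = 4.448.

(a) f₀ = 1.041e+04 Hz  (b) Q = 4.448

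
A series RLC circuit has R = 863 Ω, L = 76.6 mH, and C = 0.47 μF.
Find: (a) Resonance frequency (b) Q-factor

Step 1 — Resonance condition Im(Z)=0 gives ω₀ = 1/√(LC).
Step 2 — ω₀ = 1/√(0.0766·4.7e-07) = 5270 rad/s.
Step 3 — f₀ = ω₀/(2π) = 838.8 Hz.
Step 4 — Series Q: Q = ω₀L/R = 5270·0.0766/863 = 0.4678.

(a) f₀ = 838.8 Hz  (b) Q = 0.4678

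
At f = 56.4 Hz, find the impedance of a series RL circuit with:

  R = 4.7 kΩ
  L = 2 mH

Step 1 — Angular frequency: ω = 2π·f = 2π·56.4 = 354.4 rad/s.
Step 2 — Component impedances:
  R: Z = R = 4700 Ω
  L: Z = jωL = j·354.4·0.002 = 0 + j0.7087 Ω
Step 3 — Series combination: Z_total = R + L = 4700 + j0.7087 Ω = 4700∠0.0° Ω.

Z = 4700 + j0.7087 Ω = 4700∠0.0° Ω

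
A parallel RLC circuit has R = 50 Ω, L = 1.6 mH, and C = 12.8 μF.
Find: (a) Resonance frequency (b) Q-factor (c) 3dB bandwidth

Step 1 — Resonance: ω₀ = 1/√(LC) = 1/√(0.0016·1.28e-05) = 6988 rad/s.
Step 2 — f₀ = ω₀/(2π) = 1112 Hz.
Step 3 — Parallel Q: Q = R/(ω₀L) = 50/(6988·0.0016) = 4.472.
Step 4 — Bandwidth: Δω = ω₀/Q = 1562 rad/s; BW = Δω/(2π) = 248.7 Hz.

(a) f₀ = 1112 Hz  (b) Q = 4.472  (c) BW = 248.7 Hz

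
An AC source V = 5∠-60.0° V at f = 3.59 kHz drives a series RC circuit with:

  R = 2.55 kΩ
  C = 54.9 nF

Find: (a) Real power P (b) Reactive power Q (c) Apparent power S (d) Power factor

Step 1 — Angular frequency: ω = 2π·f = 2π·3590 = 2.256e+04 rad/s.
Step 2 — Component impedances:
  R: Z = R = 2550 Ω
  C: Z = 1/(jωC) = -j/(ω·C) = 0 - j807.5 Ω
Step 3 — Series combination: Z_total = R + C = 2550 - j807.5 Ω = 2675∠-17.6° Ω.
Step 4 — Source phasor: V = 5∠-60.0° V = 2.5 - j4.33 V.
Step 5 — Current: I = V / Z = 0.00138 - j0.001261 A = 0.001869∠-42.4° A.
Step 6 — Complex power: S = V·I* = 0.00891 - j0.002822 VA.
Step 7 — Real power: P = Re(S) = 0.00891 W.
Step 8 — Reactive power: Q = Im(S) = -0.002822 VAR.
Step 9 — Apparent power: |S| = 0.009346 VA.
Step 10 — Power factor: PF = P/|S| = 0.9533 (leading).

(a) P = 0.00891 W  (b) Q = -0.002822 VAR  (c) S = 0.009346 VA  (d) PF = 0.9533 (leading)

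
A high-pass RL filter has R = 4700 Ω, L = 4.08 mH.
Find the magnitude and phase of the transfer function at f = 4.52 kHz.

Step 1 — Angular frequency: ω = 2π·4520 = 2.84e+04 rad/s.
Step 2 — Transfer function: H(jω) = jωL/(R + jωL).
Step 3 — Numerator jωL = j·115.9; denominator R + jωL = 4700 + j115.9.
Step 4 — H = 0.0006074 + j0.02464.
Step 5 — Magnitude: |H| = 0.02465 (-32.2 dB); phase: φ = 88.6°.

|H| = 0.02465 (-32.2 dB), φ = 88.6°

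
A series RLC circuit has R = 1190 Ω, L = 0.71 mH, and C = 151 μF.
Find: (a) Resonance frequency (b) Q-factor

Step 1 — Resonance condition Im(Z)=0 gives ω₀ = 1/√(LC).
Step 2 — ω₀ = 1/√(0.00071·0.000151) = 3054 rad/s.
Step 3 — f₀ = ω₀/(2π) = 486.1 Hz.
Step 4 — Series Q: Q = ω₀L/R = 3054·0.00071/1190 = 0.001822.

(a) f₀ = 486.1 Hz  (b) Q = 0.001822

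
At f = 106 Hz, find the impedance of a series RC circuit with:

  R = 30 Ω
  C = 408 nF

Step 1 — Angular frequency: ω = 2π·f = 2π·106 = 666 rad/s.
Step 2 — Component impedances:
  R: Z = R = 30 Ω
  C: Z = 1/(jωC) = -j/(ω·C) = 0 - j3680 Ω
Step 3 — Series combination: Z_total = R + C = 30 - j3680 Ω = 3680∠-89.5° Ω.

Z = 30 - j3680 Ω = 3680∠-89.5° Ω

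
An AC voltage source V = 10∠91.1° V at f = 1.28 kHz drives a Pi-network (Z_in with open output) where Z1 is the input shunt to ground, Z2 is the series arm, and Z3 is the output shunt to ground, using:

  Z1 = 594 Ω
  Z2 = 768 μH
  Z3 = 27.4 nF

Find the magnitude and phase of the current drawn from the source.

Step 1 — Angular frequency: ω = 2π·f = 2π·1280 = 8042 rad/s.
Step 2 — Component impedances:
  Z1: Z = R = 594 Ω
  Z2: Z = jωL = j·8042·0.000768 = 0 + j6.177 Ω
  Z3: Z = 1/(jωC) = -j/(ω·C) = 0 - j4538 Ω
Step 3 — With open output, the series arm Z2 and the output shunt Z3 appear in series to ground: Z2 + Z3 = 0 - j4532 Ω.
Step 4 — Parallel with input shunt Z1: Z_in = Z1 || (Z2 + Z3) = 584 - j76.54 Ω = 589∠-7.5° Ω.
Step 5 — Source phasor: V = 10∠91.1° V = -0.192 + j9.998 V.
Step 6 — Ohm's law: I = V / Z_total = (-0.192 + j9.998) / (584 - j76.54) = -0.002529 + j0.01679 A.
Step 7 — Convert to polar: |I| = 0.01698 A, ∠I = 98.6°.

I = 0.01698∠98.6° A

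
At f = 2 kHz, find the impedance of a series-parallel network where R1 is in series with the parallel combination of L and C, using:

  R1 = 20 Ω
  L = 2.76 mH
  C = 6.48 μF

Step 1 — Angular frequency: ω = 2π·f = 2π·2000 = 1.257e+04 rad/s.
Step 2 — Component impedances:
  R1: Z = R = 20 Ω
  L: Z = jωL = j·1.257e+04·0.00276 = 0 + j34.68 Ω
  C: Z = 1/(jωC) = -j/(ω·C) = 0 - j12.28 Ω
Step 3 — Parallel branch: L || C = 1/(1/L + 1/C) = 0 - j19.01 Ω.
Step 4 — Series with R1: Z_total = R1 + (L || C) = 20 - j19.01 Ω = 27.59∠-43.5° Ω.

Z = 20 - j19.01 Ω = 27.59∠-43.5° Ω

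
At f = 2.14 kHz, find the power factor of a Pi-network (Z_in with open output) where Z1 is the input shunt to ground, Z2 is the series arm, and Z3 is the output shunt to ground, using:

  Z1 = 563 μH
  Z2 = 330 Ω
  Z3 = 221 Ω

Step 1 — Angular frequency: ω = 2π·f = 2π·2140 = 1.345e+04 rad/s.
Step 2 — Component impedances:
  Z1: Z = jωL = j·1.345e+04·0.000563 = 0 + j7.57 Ω
  Z2: Z = R = 330 Ω
  Z3: Z = R = 221 Ω
Step 3 — With open output, the series arm Z2 and the output shunt Z3 appear in series to ground: Z2 + Z3 = 551 Ω.
Step 4 — Parallel with input shunt Z1: Z_in = Z1 || (Z2 + Z3) = 0.104 + j7.569 Ω = 7.569∠89.2° Ω.
Step 5 — Power factor: PF = cos(φ) = Re(Z)/|Z| = 0.104/7.569 = 0.01374.
Step 6 — Type: Im(Z) = 7.569 ⇒ lagging (phase φ = 89.2°).

PF = 0.01374 (lagging, φ = 89.2°)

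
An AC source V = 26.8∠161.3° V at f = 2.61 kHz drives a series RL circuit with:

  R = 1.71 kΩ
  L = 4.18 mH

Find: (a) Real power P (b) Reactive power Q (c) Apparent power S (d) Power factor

Step 1 — Angular frequency: ω = 2π·f = 2π·2610 = 1.64e+04 rad/s.
Step 2 — Component impedances:
  R: Z = R = 1710 Ω
  L: Z = jωL = j·1.64e+04·0.00418 = 0 + j68.55 Ω
Step 3 — Series combination: Z_total = R + L = 1710 + j68.55 Ω = 1711∠2.3° Ω.
Step 4 — Source phasor: V = 26.8∠161.3° V = -25.39 + j8.592 V.
Step 5 — Current: I = V / Z = -0.01462 + j0.005611 A = 0.01566∠159.0° A.
Step 6 — Complex power: S = V·I* = 0.4193 + j0.01681 VA.
Step 7 — Real power: P = Re(S) = 0.4193 W.
Step 8 — Reactive power: Q = Im(S) = 0.01681 VAR.
Step 9 — Apparent power: |S| = 0.4197 VA.
Step 10 — Power factor: PF = P/|S| = 0.9992 (lagging).

(a) P = 0.4193 W  (b) Q = 0.01681 VAR  (c) S = 0.4197 VA  (d) PF = 0.9992 (lagging)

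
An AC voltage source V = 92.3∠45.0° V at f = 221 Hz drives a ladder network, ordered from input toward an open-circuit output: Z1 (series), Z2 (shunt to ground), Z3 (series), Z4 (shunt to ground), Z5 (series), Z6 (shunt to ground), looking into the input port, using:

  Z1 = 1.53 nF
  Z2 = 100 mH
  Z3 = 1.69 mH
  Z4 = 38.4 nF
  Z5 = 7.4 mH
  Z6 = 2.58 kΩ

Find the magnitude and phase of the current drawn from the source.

Step 1 — Angular frequency: ω = 2π·f = 2π·221 = 1389 rad/s.
Step 2 — Component impedances:
  Z1: Z = 1/(jωC) = -j/(ω·C) = 0 - j4.707e+05 Ω
  Z2: Z = jωL = j·1389·0.1 = 0 + j138.9 Ω
  Z3: Z = jωL = j·1389·0.00169 = 0 + j2.347 Ω
  Z4: Z = 1/(jωC) = -j/(ω·C) = 0 - j1.875e+04 Ω
  Z5: Z = jωL = j·1389·0.0074 = 0 + j10.28 Ω
  Z6: Z = R = 2580 Ω
Step 3 — Ladder network (open output): work backward from the far end, alternating series and parallel combinations. Z_in = 7.561 - j4.706e+05 Ω = 4.706e+05∠-90.0° Ω.
Step 4 — Source phasor: V = 92.3∠45.0° V = 65.27 + j65.27 V.
Step 5 — Ohm's law: I = V / Z_total = (65.27 + j65.27) / (7.561 - j4.706e+05) = -0.0001387 + j0.0001387 A.
Step 6 — Convert to polar: |I| = 0.0001962 A, ∠I = 135.0°.

I = 0.0001962∠135.0° A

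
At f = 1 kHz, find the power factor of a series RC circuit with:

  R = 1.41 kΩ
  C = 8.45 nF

Step 1 — Angular frequency: ω = 2π·f = 2π·1000 = 6283 rad/s.
Step 2 — Component impedances:
  R: Z = R = 1410 Ω
  C: Z = 1/(jωC) = -j/(ω·C) = 0 - j1.883e+04 Ω
Step 3 — Series combination: Z_total = R + C = 1410 - j1.883e+04 Ω = 1.889e+04∠-85.7° Ω.
Step 4 — Power factor: PF = cos(φ) = Re(Z)/|Z| = 1410/18888 = 0.07465.
Step 5 — Type: Im(Z) = -1.883e+04 ⇒ leading (phase φ = -85.7°).

PF = 0.07465 (leading, φ = -85.7°)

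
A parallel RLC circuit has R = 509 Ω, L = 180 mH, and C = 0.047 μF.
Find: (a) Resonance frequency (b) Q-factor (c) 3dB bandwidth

Step 1 — Resonance: ω₀ = 1/√(LC) = 1/√(0.18·4.7e-08) = 1.087e+04 rad/s.
Step 2 — f₀ = ω₀/(2π) = 1730 Hz.
Step 3 — Parallel Q: Q = R/(ω₀L) = 509/(1.087e+04·0.18) = 0.2601.
Step 4 — Bandwidth: Δω = ω₀/Q = 4.18e+04 rad/s; BW = Δω/(2π) = 6653 Hz.

(a) f₀ = 1730 Hz  (b) Q = 0.2601  (c) BW = 6653 Hz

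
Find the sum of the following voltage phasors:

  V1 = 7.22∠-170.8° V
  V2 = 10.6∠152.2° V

Step 1 — Convert each phasor to rectangular form:
  V1 = 7.22·(cos(-170.8°) + j·sin(-170.8°)) = -7.127 - j1.154 V
  V2 = 10.6·(cos(152.2°) + j·sin(152.2°)) = -9.377 + j4.944 V
Step 2 — Sum components: V_total = -16.5 + j3.789 V.
Step 3 — Convert to polar: |V_total| = 16.93 V, ∠V_total = 167.1°.

V_total = 16.93∠167.1° V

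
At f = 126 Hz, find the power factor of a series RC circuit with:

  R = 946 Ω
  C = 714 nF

Step 1 — Angular frequency: ω = 2π·f = 2π·126 = 791.7 rad/s.
Step 2 — Component impedances:
  R: Z = R = 946 Ω
  C: Z = 1/(jωC) = -j/(ω·C) = 0 - j1769 Ω
Step 3 — Series combination: Z_total = R + C = 946 - j1769 Ω = 2006∠-61.9° Ω.
Step 4 — Power factor: PF = cos(φ) = Re(Z)/|Z| = 946/2006 = 0.4716.
Step 5 — Type: Im(Z) = -1769 ⇒ leading (phase φ = -61.9°).

PF = 0.4716 (leading, φ = -61.9°)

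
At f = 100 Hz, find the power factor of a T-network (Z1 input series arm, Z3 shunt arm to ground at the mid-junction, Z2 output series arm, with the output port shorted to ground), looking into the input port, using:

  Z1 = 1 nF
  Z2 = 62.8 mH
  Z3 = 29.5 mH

Step 1 — Angular frequency: ω = 2π·f = 2π·100 = 628.3 rad/s.
Step 2 — Component impedances:
  Z1: Z = 1/(jωC) = -j/(ω·C) = 0 - j1.592e+06 Ω
  Z2: Z = jωL = j·628.3·0.0628 = 0 + j39.46 Ω
  Z3: Z = jωL = j·628.3·0.0295 = 0 + j18.54 Ω
Step 3 — With the output port shorted to ground, the output series arm Z2 runs from the junction to ground; the shunt arm Z3 also runs from the junction to ground. They appear in parallel: Z3 || Z2 = 0 + j12.61 Ω.
Step 4 — Series with input arm Z1: Z_in = Z1 + (Z3 || Z2) = 0 - j1.592e+06 Ω = 1.592e+06∠-90.0° Ω.
Step 5 — Power factor: PF = cos(φ) = Re(Z)/|Z| = 0/1.592e+06 = 0.
Step 6 — Type: Im(Z) = -1.592e+06 ⇒ leading (phase φ = -90.0°).

PF = 0 (leading, φ = -90.0°)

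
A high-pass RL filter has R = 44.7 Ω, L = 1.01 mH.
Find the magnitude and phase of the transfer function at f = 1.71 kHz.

Step 1 — Angular frequency: ω = 2π·1710 = 1.074e+04 rad/s.
Step 2 — Transfer function: H(jω) = jωL/(R + jωL).
Step 3 — Numerator jωL = j·10.85; denominator R + jωL = 44.7 + j10.85.
Step 4 — H = 0.05566 + j0.2293.
Step 5 — Magnitude: |H| = 0.2359 (-12.5 dB); phase: φ = 76.4°.

|H| = 0.2359 (-12.5 dB), φ = 76.4°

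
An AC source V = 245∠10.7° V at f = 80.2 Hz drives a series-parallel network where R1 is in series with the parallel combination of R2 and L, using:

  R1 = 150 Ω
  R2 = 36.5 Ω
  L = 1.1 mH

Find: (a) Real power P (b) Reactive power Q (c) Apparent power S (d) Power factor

Step 1 — Angular frequency: ω = 2π·f = 2π·80.2 = 503.9 rad/s.
Step 2 — Component impedances:
  R1: Z = R = 150 Ω
  R2: Z = R = 36.5 Ω
  L: Z = jωL = j·503.9·0.0011 = 0 + j0.5543 Ω
Step 3 — Parallel branch: R2 || L = 1/(1/R2 + 1/L) = 0.008416 + j0.5542 Ω.
Step 4 — Series with R1: Z_total = R1 + (R2 || L) = 150 + j0.5542 Ω = 150∠0.2° Ω.
Step 5 — Source phasor: V = 245∠10.7° V = 240.7 + j45.49 V.
Step 6 — Current: I = V / Z = 1.606 + j0.2973 A = 1.633∠10.5° A.
Step 7 — Complex power: S = V·I* = 400.1 + j1.478 VA.
Step 8 — Real power: P = Re(S) = 400.1 W.
Step 9 — Reactive power: Q = Im(S) = 1.478 VAR.
Step 10 — Apparent power: |S| = 400.1 VA.
Step 11 — Power factor: PF = P/|S| = 1 (lagging).

(a) P = 400.1 W  (b) Q = 1.478 VAR  (c) S = 400.1 VA  (d) PF = 1 (lagging)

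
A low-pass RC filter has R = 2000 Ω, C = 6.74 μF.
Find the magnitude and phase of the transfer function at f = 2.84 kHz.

Step 1 — Angular frequency: ω = 2π·2840 = 1.784e+04 rad/s.
Step 2 — Transfer function: H(jω) = 1/(1 + jωRC).
Step 3 — Denominator: 1 + jωRC = 1 + j·1.784e+04·2000·6.74e-06 = 1 + j240.5.
Step 4 — H = 1.728e-05 - j0.004157.
Step 5 — Magnitude: |H| = 0.004157 (-47.6 dB); phase: φ = -89.8°.

|H| = 0.004157 (-47.6 dB), φ = -89.8°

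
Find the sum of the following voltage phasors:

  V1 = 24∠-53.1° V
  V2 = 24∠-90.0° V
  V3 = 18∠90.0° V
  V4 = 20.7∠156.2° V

Step 1 — Convert each phasor to rectangular form:
  V1 = 24·(cos(-53.1°) + j·sin(-53.1°)) = 14.41 - j19.19 V
  V2 = 24·(cos(-90.0°) + j·sin(-90.0°)) = 0 - j24 V
  V3 = 18·(cos(90.0°) + j·sin(90.0°)) = 0 + j18 V
  V4 = 20.7·(cos(156.2°) + j·sin(156.2°)) = -18.94 + j8.353 V
Step 2 — Sum components: V_total = -4.53 - j16.84 V.
Step 3 — Convert to polar: |V_total| = 17.44 V, ∠V_total = -105.1°.

V_total = 17.44∠-105.1° V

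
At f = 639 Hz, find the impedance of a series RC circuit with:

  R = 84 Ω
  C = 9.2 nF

Step 1 — Angular frequency: ω = 2π·f = 2π·639 = 4015 rad/s.
Step 2 — Component impedances:
  R: Z = R = 84 Ω
  C: Z = 1/(jωC) = -j/(ω·C) = 0 - j2.707e+04 Ω
Step 3 — Series combination: Z_total = R + C = 84 - j2.707e+04 Ω = 2.707e+04∠-89.8° Ω.

Z = 84 - j2.707e+04 Ω = 2.707e+04∠-89.8° Ω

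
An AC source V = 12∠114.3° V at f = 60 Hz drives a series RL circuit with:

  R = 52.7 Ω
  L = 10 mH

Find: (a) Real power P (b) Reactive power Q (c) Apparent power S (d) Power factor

Step 1 — Angular frequency: ω = 2π·f = 2π·60 = 377 rad/s.
Step 2 — Component impedances:
  R: Z = R = 52.7 Ω
  L: Z = jωL = j·377·0.01 = 0 + j3.77 Ω
Step 3 — Series combination: Z_total = R + L = 52.7 + j3.77 Ω = 52.83∠4.1° Ω.
Step 4 — Source phasor: V = 12∠114.3° V = -4.938 + j10.94 V.
Step 5 — Current: I = V / Z = -0.07846 + j0.2131 A = 0.2271∠110.2° A.
Step 6 — Complex power: S = V·I* = 2.719 + j0.1945 VA.
Step 7 — Real power: P = Re(S) = 2.719 W.
Step 8 — Reactive power: Q = Im(S) = 0.1945 VAR.
Step 9 — Apparent power: |S| = 2.725 VA.
Step 10 — Power factor: PF = P/|S| = 0.9975 (lagging).

(a) P = 2.719 W  (b) Q = 0.1945 VAR  (c) S = 2.725 VA  (d) PF = 0.9975 (lagging)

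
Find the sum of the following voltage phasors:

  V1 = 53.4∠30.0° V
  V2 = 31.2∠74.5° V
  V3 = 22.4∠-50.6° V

Step 1 — Convert each phasor to rectangular form:
  V1 = 53.4·(cos(30.0°) + j·sin(30.0°)) = 46.25 + j26.7 V
  V2 = 31.2·(cos(74.5°) + j·sin(74.5°)) = 8.338 + j30.07 V
  V3 = 22.4·(cos(-50.6°) + j·sin(-50.6°)) = 14.22 - j17.31 V
Step 2 — Sum components: V_total = 68.8 + j39.46 V.
Step 3 — Convert to polar: |V_total| = 79.31 V, ∠V_total = 29.8°.

V_total = 79.31∠29.8° V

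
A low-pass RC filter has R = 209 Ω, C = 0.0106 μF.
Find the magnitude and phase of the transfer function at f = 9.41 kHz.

Step 1 — Angular frequency: ω = 2π·9410 = 5.912e+04 rad/s.
Step 2 — Transfer function: H(jω) = 1/(1 + jωRC).
Step 3 — Denominator: 1 + jωRC = 1 + j·5.912e+04·209·1.06e-08 = 1 + j0.131.
Step 4 — H = 0.9831 - j0.1288.
Step 5 — Magnitude: |H| = 0.9915 (-0.1 dB); phase: φ = -7.5°.

|H| = 0.9915 (-0.1 dB), φ = -7.5°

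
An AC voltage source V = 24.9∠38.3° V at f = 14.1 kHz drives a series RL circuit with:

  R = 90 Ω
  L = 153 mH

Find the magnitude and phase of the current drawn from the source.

Step 1 — Angular frequency: ω = 2π·f = 2π·1.41e+04 = 8.859e+04 rad/s.
Step 2 — Component impedances:
  R: Z = R = 90 Ω
  L: Z = jωL = j·8.859e+04·0.153 = 0 + j1.355e+04 Ω
Step 3 — Series combination: Z_total = R + L = 90 + j1.355e+04 Ω = 1.356e+04∠89.6° Ω.
Step 4 — Source phasor: V = 24.9∠38.3° V = 19.54 + j15.43 V.
Step 5 — Ohm's law: I = V / Z_total = (19.54 + j15.43) / (90 + j1.355e+04) = 0.001148 - j0.001434 A.
Step 6 — Convert to polar: |I| = 0.001837 A, ∠I = -51.3°.

I = 0.001837∠-51.3° A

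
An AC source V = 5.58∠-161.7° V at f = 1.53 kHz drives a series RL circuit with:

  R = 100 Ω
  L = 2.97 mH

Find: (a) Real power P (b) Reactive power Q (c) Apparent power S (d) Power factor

Step 1 — Angular frequency: ω = 2π·f = 2π·1530 = 9613 rad/s.
Step 2 — Component impedances:
  R: Z = R = 100 Ω
  L: Z = jωL = j·9613·0.00297 = 0 + j28.55 Ω
Step 3 — Series combination: Z_total = R + L = 100 + j28.55 Ω = 104∠15.9° Ω.
Step 4 — Source phasor: V = 5.58∠-161.7° V = -5.298 - j1.752 V.
Step 5 — Current: I = V / Z = -0.05361 - j0.002214 A = 0.05366∠-177.6° A.
Step 6 — Complex power: S = V·I* = 0.2879 + j0.0822 VA.
Step 7 — Real power: P = Re(S) = 0.2879 W.
Step 8 — Reactive power: Q = Im(S) = 0.0822 VAR.
Step 9 — Apparent power: |S| = 0.2994 VA.
Step 10 — Power factor: PF = P/|S| = 0.9616 (lagging).

(a) P = 0.2879 W  (b) Q = 0.0822 VAR  (c) S = 0.2994 VA  (d) PF = 0.9616 (lagging)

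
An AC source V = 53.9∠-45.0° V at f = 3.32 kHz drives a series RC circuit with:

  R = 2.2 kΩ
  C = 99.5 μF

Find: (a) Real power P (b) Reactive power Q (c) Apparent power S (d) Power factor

Step 1 — Angular frequency: ω = 2π·f = 2π·3320 = 2.086e+04 rad/s.
Step 2 — Component impedances:
  R: Z = R = 2200 Ω
  C: Z = 1/(jωC) = -j/(ω·C) = 0 - j0.4818 Ω
Step 3 — Series combination: Z_total = R + C = 2200 - j0.4818 Ω = 2200∠-0.0° Ω.
Step 4 — Source phasor: V = 53.9∠-45.0° V = 38.11 - j38.11 V.
Step 5 — Current: I = V / Z = 0.01733 - j0.01732 A = 0.0245∠-45.0° A.
Step 6 — Complex power: S = V·I* = 1.321 - j0.0002892 VA.
Step 7 — Real power: P = Re(S) = 1.321 W.
Step 8 — Reactive power: Q = Im(S) = -0.0002892 VAR.
Step 9 — Apparent power: |S| = 1.321 VA.
Step 10 — Power factor: PF = P/|S| = 1 (leading).

(a) P = 1.321 W  (b) Q = -0.0002892 VAR  (c) S = 1.321 VA  (d) PF = 1 (leading)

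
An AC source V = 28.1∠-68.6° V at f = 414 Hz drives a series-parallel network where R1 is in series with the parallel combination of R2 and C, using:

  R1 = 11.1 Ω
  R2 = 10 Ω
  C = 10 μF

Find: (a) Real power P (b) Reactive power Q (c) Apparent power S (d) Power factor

Step 1 — Angular frequency: ω = 2π·f = 2π·414 = 2601 rad/s.
Step 2 — Component impedances:
  R1: Z = R = 11.1 Ω
  R2: Z = R = 10 Ω
  C: Z = 1/(jωC) = -j/(ω·C) = 0 - j38.44 Ω
Step 3 — Parallel branch: R2 || C = 1/(1/R2 + 1/C) = 9.366 - j2.436 Ω.
Step 4 — Series with R1: Z_total = R1 + (R2 || C) = 20.47 - j2.436 Ω = 20.61∠-6.8° Ω.
Step 5 — Source phasor: V = 28.1∠-68.6° V = 10.25 - j26.16 V.
Step 6 — Current: I = V / Z = 0.644 - j1.202 A = 1.363∠-61.8° A.
Step 7 — Complex power: S = V·I* = 38.04 - j4.529 VA.
Step 8 — Real power: P = Re(S) = 38.04 W.
Step 9 — Reactive power: Q = Im(S) = -4.529 VAR.
Step 10 — Apparent power: |S| = 38.31 VA.
Step 11 — Power factor: PF = P/|S| = 0.993 (leading).

(a) P = 38.04 W  (b) Q = -4.529 VAR  (c) S = 38.31 VA  (d) PF = 0.993 (leading)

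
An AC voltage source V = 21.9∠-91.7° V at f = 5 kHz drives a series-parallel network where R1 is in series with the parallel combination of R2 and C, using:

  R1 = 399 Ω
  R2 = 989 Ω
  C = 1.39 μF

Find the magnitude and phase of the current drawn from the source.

Step 1 — Angular frequency: ω = 2π·f = 2π·5000 = 3.142e+04 rad/s.
Step 2 — Component impedances:
  R1: Z = R = 399 Ω
  R2: Z = R = 989 Ω
  C: Z = 1/(jωC) = -j/(ω·C) = 0 - j22.9 Ω
Step 3 — Parallel branch: R2 || C = 1/(1/R2 + 1/C) = 0.53 - j22.89 Ω.
Step 4 — Series with R1: Z_total = R1 + (R2 || C) = 399.5 - j22.89 Ω = 400.2∠-3.3° Ω.
Step 5 — Source phasor: V = 21.9∠-91.7° V = -0.6497 - j21.89 V.
Step 6 — Ohm's law: I = V / Z_total = (-0.6497 - j21.89) / (399.5 - j22.89) = 0.001508 - j0.0547 A.
Step 7 — Convert to polar: |I| = 0.05472 A, ∠I = -88.4°.

I = 0.05472∠-88.4° A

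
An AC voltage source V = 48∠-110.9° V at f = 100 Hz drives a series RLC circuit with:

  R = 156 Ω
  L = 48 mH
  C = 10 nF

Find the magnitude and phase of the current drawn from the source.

Step 1 — Angular frequency: ω = 2π·f = 2π·100 = 628.3 rad/s.
Step 2 — Component impedances:
  R: Z = R = 156 Ω
  L: Z = jωL = j·628.3·0.048 = 0 + j30.16 Ω
  C: Z = 1/(jωC) = -j/(ω·C) = 0 - j1.592e+05 Ω
Step 3 — Series combination: Z_total = R + L + C = 156 - j1.591e+05 Ω = 1.591e+05∠-89.9° Ω.
Step 4 — Source phasor: V = 48∠-110.9° V = -17.12 - j44.84 V.
Step 5 — Ohm's law: I = V / Z_total = (-17.12 - j44.84) / (156 - j1.591e+05) = 0.0002817 - j0.0001079 A.
Step 6 — Convert to polar: |I| = 0.0003016 A, ∠I = -21.0°.

I = 0.0003016∠-21.0° A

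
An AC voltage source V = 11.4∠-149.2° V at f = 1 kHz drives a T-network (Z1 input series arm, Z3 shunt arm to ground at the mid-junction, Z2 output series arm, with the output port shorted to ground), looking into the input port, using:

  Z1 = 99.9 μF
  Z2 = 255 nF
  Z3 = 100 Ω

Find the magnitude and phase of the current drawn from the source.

Step 1 — Angular frequency: ω = 2π·f = 2π·1000 = 6283 rad/s.
Step 2 — Component impedances:
  Z1: Z = 1/(jωC) = -j/(ω·C) = 0 - j1.593 Ω
  Z2: Z = 1/(jωC) = -j/(ω·C) = 0 - j624.1 Ω
  Z3: Z = R = 100 Ω
Step 3 — With the output port shorted to ground, the output series arm Z2 runs from the junction to ground; the shunt arm Z3 also runs from the junction to ground. They appear in parallel: Z3 || Z2 = 97.5 - j15.62 Ω.
Step 4 — Series with input arm Z1: Z_in = Z1 + (Z3 || Z2) = 97.5 - j17.21 Ω = 99.01∠-10.0° Ω.
Step 5 — Source phasor: V = 11.4∠-149.2° V = -9.792 - j5.837 V.
Step 6 — Ohm's law: I = V / Z_total = (-9.792 - j5.837) / (97.5 - j17.21) = -0.08715 - j0.07526 A.
Step 7 — Convert to polar: |I| = 0.1151 A, ∠I = -139.2°.

I = 0.1151∠-139.2° A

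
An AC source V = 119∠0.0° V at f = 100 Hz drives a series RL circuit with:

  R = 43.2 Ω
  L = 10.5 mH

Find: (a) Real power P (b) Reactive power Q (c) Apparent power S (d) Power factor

Step 1 — Angular frequency: ω = 2π·f = 2π·100 = 628.3 rad/s.
Step 2 — Component impedances:
  R: Z = R = 43.2 Ω
  L: Z = jωL = j·628.3·0.0105 = 0 + j6.597 Ω
Step 3 — Series combination: Z_total = R + L = 43.2 + j6.597 Ω = 43.7∠8.7° Ω.
Step 4 — Source phasor: V = 119∠0.0° V = 119 V.
Step 5 — Current: I = V / Z = 2.692 - j0.4111 A = 2.723∠-8.7° A.
Step 6 — Complex power: S = V·I* = 320.3 + j48.92 VA.
Step 7 — Real power: P = Re(S) = 320.3 W.
Step 8 — Reactive power: Q = Im(S) = 48.92 VAR.
Step 9 — Apparent power: |S| = 324 VA.
Step 10 — Power factor: PF = P/|S| = 0.9885 (lagging).

(a) P = 320.3 W  (b) Q = 48.92 VAR  (c) S = 324 VA  (d) PF = 0.9885 (lagging)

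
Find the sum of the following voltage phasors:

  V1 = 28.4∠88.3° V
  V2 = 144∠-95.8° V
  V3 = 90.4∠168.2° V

Step 1 — Convert each phasor to rectangular form:
  V1 = 28.4·(cos(88.3°) + j·sin(88.3°)) = 0.8425 + j28.39 V
  V2 = 144·(cos(-95.8°) + j·sin(-95.8°)) = -14.55 - j143.3 V
  V3 = 90.4·(cos(168.2°) + j·sin(168.2°)) = -88.49 + j18.49 V
Step 2 — Sum components: V_total = -102.2 - j96.39 V.
Step 3 — Convert to polar: |V_total| = 140.5 V, ∠V_total = -136.7°.

V_total = 140.5∠-136.7° V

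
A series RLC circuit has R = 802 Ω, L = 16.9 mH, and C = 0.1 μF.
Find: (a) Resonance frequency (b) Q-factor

Step 1 — Resonance condition Im(Z)=0 gives ω₀ = 1/√(LC).
Step 2 — ω₀ = 1/√(0.0169·1e-07) = 2.433e+04 rad/s.
Step 3 — f₀ = ω₀/(2π) = 3871 Hz.
Step 4 — Series Q: Q = ω₀L/R = 2.433e+04·0.0169/802 = 0.5126.

(a) f₀ = 3871 Hz  (b) Q = 0.5126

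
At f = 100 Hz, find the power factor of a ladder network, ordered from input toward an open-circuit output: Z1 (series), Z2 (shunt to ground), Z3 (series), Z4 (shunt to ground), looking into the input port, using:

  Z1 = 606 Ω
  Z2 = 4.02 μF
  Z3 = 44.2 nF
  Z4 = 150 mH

Step 1 — Angular frequency: ω = 2π·f = 2π·100 = 628.3 rad/s.
Step 2 — Component impedances:
  Z1: Z = R = 606 Ω
  Z2: Z = 1/(jωC) = -j/(ω·C) = 0 - j395.9 Ω
  Z3: Z = 1/(jωC) = -j/(ω·C) = 0 - j3.601e+04 Ω
  Z4: Z = jωL = j·628.3·0.15 = 0 + j94.25 Ω
Step 3 — Ladder network (open output): work backward from the far end, alternating series and parallel combinations. Z_in = 606 - j391.6 Ω = 721.5∠-32.9° Ω.
Step 4 — Power factor: PF = cos(φ) = Re(Z)/|Z| = 606/721.5 = 0.8399.
Step 5 — Type: Im(Z) = -391.6 ⇒ leading (phase φ = -32.9°).

PF = 0.8399 (leading, φ = -32.9°)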